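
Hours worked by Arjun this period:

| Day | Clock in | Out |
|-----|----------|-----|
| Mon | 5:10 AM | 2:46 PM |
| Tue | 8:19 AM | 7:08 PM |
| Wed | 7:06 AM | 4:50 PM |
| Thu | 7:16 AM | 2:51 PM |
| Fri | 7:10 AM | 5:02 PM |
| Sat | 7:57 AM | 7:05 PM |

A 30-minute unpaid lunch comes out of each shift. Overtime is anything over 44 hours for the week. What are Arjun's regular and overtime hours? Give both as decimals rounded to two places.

Regular 44.00 hours, overtime 11.73 hours

Mon: 5:10 AM–2:46 PM = 9 h 36 min; less 30 min break → 9 h 6 min
Tue: 8:19 AM–7:08 PM = 10 h 49 min; less 30 min break → 10 h 19 min
Wed: 7:06 AM–4:50 PM = 9 h 44 min; less 30 min break → 9 h 14 min
Thu: 7:16 AM–2:51 PM = 7 h 35 min; less 30 min break → 7 h 5 min
Fri: 7:10 AM–5:02 PM = 9 h 52 min; less 30 min break → 9 h 22 min
Sat: 7:57 AM–7:05 PM = 11 h 8 min; less 30 min break → 10 h 38 min
Total worked: 55 h 44 min = 55.73 h.
Threshold 44 h → overtime 11 h 44 min, regular 44 h 0 min.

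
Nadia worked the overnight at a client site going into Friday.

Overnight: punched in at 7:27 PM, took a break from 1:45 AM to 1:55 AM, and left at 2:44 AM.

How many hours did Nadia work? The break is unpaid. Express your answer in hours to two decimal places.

Overnight: 7:27 PM → midnight = 4 h 33 min; midnight → 2:44 AM = 2 h 44 min; span 7 h 17 min; less 10 min break → 7 h 7 min

7.12 hours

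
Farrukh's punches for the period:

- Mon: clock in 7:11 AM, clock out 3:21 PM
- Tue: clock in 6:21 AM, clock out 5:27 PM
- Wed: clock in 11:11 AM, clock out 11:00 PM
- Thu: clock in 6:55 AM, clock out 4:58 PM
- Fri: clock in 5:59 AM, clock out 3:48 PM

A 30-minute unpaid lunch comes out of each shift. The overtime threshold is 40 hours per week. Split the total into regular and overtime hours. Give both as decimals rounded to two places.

Regular 40.00 hours, overtime 8.45 hours

Mon: 7:11 AM–3:21 PM = 8 h 10 min; less 30 min break → 7 h 40 min
Tue: 6:21 AM–5:27 PM = 11 h 6 min; less 30 min break → 10 h 36 min
Wed: 11:11 AM–11:00 PM = 11 h 49 min; less 30 min break → 11 h 19 min
Thu: 6:55 AM–4:58 PM = 10 h 3 min; less 30 min break → 9 h 33 min
Fri: 5:59 AM–3:48 PM = 9 h 49 min; less 30 min break → 9 h 19 min
Total worked: 48 h 27 min = 48.45 h.
Threshold 40 h → overtime 8 h 27 min, regular 40 h 0 min.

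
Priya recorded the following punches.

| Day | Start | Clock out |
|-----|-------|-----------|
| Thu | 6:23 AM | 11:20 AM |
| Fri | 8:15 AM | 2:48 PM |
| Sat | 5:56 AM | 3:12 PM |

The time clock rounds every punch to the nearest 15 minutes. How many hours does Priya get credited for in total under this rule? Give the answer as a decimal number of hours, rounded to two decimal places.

20.50 hours

Thu: in 6:23 AM→6:30 AM, out 11:20 AM→11:15 AM; 4 h 45 min
Fri: in 8:15 AM→8:15 AM, out 2:48 PM→2:45 PM; 6 h 30 min
Sat: in 5:56 AM→6:00 AM, out 3:12 PM→3:15 PM; 9 h 15 min
Total credited: 20 h 30 min.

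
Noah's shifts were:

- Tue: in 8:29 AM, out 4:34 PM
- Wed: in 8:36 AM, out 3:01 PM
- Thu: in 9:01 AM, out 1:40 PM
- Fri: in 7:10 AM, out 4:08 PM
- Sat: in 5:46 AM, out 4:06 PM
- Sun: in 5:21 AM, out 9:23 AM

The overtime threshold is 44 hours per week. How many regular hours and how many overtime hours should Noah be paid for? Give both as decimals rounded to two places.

Tue: 8:29 AM–4:34 PM = 8 h 5 min
Wed: 8:36 AM–3:01 PM = 6 h 25 min
Thu: 9:01 AM–1:40 PM = 4 h 39 min
Fri: 7:10 AM–4:08 PM = 8 h 58 min
Sat: 5:46 AM–4:06 PM = 10 h 20 min
Sun: 5:21 AM–9:23 AM = 4 h 2 min
Total worked: 42 h 29 min = 42.48 h.
Threshold 44 h → overtime 0 h 0 min, regular 42 h 29 min.

Regular 42.48 hours, overtime 0.00 hours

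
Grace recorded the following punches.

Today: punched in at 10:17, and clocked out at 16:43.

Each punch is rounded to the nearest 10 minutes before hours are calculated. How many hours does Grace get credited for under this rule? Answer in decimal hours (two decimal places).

Today: in 10:17→10:20, out 16:43→16:40; 6 h 20 min

6.33 hours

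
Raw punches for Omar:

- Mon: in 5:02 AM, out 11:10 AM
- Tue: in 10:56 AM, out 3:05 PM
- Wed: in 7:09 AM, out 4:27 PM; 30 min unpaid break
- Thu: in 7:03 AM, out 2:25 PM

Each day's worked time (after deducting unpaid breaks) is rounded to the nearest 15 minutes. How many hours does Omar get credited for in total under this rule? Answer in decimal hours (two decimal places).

Mon: 5:02 AM–11:10 AM = 6 h 8 min → rounds to 6 h 15 min
Tue: 10:56 AM–3:05 PM = 4 h 9 min → rounds to 4 h 15 min
Wed: 7:09 AM–4:27 PM = 9 h 18 min − 30 min = 8 h 48 min → rounds to 8 h 45 min
Thu: 7:03 AM–2:25 PM = 7 h 22 min → rounds to 7 h 15 min
Total credited: 26 h 30 min.

26.50 hours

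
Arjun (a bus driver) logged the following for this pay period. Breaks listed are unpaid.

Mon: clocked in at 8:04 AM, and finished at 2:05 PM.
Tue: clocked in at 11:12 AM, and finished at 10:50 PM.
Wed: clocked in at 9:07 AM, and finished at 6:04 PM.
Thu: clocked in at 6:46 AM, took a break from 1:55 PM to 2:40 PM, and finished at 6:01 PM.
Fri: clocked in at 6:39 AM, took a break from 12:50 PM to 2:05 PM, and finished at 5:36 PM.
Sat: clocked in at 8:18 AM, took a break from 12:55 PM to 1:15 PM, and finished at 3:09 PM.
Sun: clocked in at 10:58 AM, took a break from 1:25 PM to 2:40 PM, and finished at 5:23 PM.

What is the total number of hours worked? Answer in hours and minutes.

58 h 29 min

Mon: 8:04 AM–2:05 PM = 6 h 1 min
Tue: 11:12 AM–10:50 PM = 11 h 38 min
Wed: 9:07 AM–6:04 PM = 8 h 57 min
Thu: 6:46 AM–6:01 PM = 11 h 15 min; less 45 min break → 10 h 30 min
Fri: 6:39 AM–5:36 PM = 10 h 57 min; less 75 min break → 9 h 42 min
Sat: 8:18 AM–3:09 PM = 6 h 51 min; less 20 min break → 6 h 31 min
Sun: 10:58 AM–5:23 PM = 6 h 25 min; less 75 min break → 5 h 10 min
Total: 6 h 1 min + 11 h 38 min + 8 h 57 min + 10 h 30 min + 9 h 42 min + 6 h 31 min + 5 h 10 min = 58 h 29 min.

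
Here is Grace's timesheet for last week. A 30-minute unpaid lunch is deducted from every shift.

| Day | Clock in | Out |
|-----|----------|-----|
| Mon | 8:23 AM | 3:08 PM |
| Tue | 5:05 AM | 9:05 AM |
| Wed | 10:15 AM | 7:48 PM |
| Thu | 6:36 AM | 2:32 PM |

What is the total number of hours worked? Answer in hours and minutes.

26 h 14 min

Mon: 8:23 AM–3:08 PM = 6 h 45 min; less 30 min break → 6 h 15 min
Tue: 5:05 AM–9:05 AM = 4 h 0 min; less 30 min break → 3 h 30 min
Wed: 10:15 AM–7:48 PM = 9 h 33 min; less 30 min break → 9 h 3 min
Thu: 6:36 AM–2:32 PM = 7 h 56 min; less 30 min break → 7 h 26 min
Total: 6 h 15 min + 3 h 30 min + 9 h 3 min + 7 h 26 min = 26 h 14 min.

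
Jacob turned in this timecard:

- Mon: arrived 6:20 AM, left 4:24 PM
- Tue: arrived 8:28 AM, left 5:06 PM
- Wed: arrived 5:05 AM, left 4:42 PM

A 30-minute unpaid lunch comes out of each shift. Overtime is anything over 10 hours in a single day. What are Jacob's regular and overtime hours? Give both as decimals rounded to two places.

Regular 27.70 hours, overtime 1.12 hours

Mon: 6:20 AM–4:24 PM = 10 h 4 min; less 30 min break → 9 h 34 min
Tue: 8:28 AM–5:06 PM = 8 h 38 min; less 30 min break → 8 h 8 min
Wed: 5:05 AM–4:42 PM = 11 h 37 min; less 30 min break → 11 h 7 min
Mon reg 9 h 34 min / OT 0 h 0 min; Tue reg 8 h 8 min / OT 0 h 0 min; Wed reg 10 h 0 min / OT 1 h 7 min.
Totals: regular 27 h 42 min, overtime 1 h 7 min.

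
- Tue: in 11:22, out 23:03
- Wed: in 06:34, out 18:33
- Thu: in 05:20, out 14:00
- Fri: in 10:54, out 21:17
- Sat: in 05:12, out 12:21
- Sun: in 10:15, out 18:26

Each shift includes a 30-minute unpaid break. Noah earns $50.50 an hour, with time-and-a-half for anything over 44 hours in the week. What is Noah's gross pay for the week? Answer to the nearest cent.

$3059.04

Tue: 11:22–23:03 = 11 h 41 min; less 30 min break → 11 h 11 min
Wed: 06:34–18:33 = 11 h 59 min; less 30 min break → 11 h 29 min
Thu: 05:20–14:00 = 8 h 40 min; less 30 min break → 8 h 10 min
Fri: 10:54–21:17 = 10 h 23 min; less 30 min break → 9 h 53 min
Sat: 05:12–12:21 = 7 h 9 min; less 30 min break → 6 h 39 min
Sun: 10:15–18:26 = 8 h 11 min; less 30 min break → 7 h 41 min
Total worked: 55 h 3 min = 3303 min.
Regular 44 h 0 min = 2640 min at $50.50/h; overtime 11 h 3 min = 663 min at $75.75/h.
Pay = (2640 × $50.50 + 663 × $75.75) ÷ 60 = $3059.04.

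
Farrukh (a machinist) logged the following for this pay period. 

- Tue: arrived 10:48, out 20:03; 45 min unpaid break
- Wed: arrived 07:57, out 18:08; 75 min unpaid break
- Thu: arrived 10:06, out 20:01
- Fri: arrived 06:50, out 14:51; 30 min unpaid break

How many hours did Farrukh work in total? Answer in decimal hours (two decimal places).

Tue: 10:48–20:03 = 9 h 15 min; less 45 min break → 8 h 30 min
Wed: 07:57–18:08 = 10 h 11 min; less 75 min break → 8 h 56 min
Thu: 10:06–20:01 = 9 h 55 min
Fri: 06:50–14:51 = 8 h 1 min; less 30 min break → 7 h 31 min
Total: 8 h 30 min + 8 h 56 min + 9 h 55 min + 7 h 31 min = 34 h 52 min.

34.87 hours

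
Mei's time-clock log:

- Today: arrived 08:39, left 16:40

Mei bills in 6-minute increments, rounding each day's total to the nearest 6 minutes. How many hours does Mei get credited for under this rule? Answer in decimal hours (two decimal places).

Today: 08:39–16:40 = 8 h 1 min → rounds to 8 h 0 min

8.00 hours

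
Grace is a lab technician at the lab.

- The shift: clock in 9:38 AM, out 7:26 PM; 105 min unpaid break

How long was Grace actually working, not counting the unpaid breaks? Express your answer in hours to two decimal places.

The shift: 9:38 AM–7:26 PM = 9 h 48 min; less 105 min break → 8 h 3 min

8.05 hours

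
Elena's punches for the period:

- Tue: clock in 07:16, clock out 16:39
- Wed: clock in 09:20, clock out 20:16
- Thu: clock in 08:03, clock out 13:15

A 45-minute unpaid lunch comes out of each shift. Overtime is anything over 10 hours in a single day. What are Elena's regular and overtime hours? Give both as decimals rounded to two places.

Regular 23.08 hours, overtime 0.18 hours

Tue: 07:16–16:39 = 9 h 23 min; less 45 min break → 8 h 38 min
Wed: 09:20–20:16 = 10 h 56 min; less 45 min break → 10 h 11 min
Thu: 08:03–13:15 = 5 h 12 min; less 45 min break → 4 h 27 min
Tue reg 8 h 38 min / OT 0 h 0 min; Wed reg 10 h 0 min / OT 0 h 11 min; Thu reg 4 h 27 min / OT 0 h 0 min.
Totals: regular 23 h 5 min, overtime 0 h 11 min.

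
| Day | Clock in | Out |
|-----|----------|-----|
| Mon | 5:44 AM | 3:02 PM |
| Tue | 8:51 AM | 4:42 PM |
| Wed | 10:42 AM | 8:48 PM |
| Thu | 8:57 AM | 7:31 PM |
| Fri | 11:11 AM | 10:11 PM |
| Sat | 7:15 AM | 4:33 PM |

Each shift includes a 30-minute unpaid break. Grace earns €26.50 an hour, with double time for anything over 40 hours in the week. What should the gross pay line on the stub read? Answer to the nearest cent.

Mon: 5:44 AM–3:02 PM = 9 h 18 min; less 30 min break → 8 h 48 min
Tue: 8:51 AM–4:42 PM = 7 h 51 min; less 30 min break → 7 h 21 min
Wed: 10:42 AM–8:48 PM = 10 h 6 min; less 30 min break → 9 h 36 min
Thu: 8:57 AM–7:31 PM = 10 h 34 min; less 30 min break → 10 h 4 min
Fri: 11:11 AM–10:11 PM = 11 h 0 min; less 30 min break → 10 h 30 min
Sat: 7:15 AM–4:33 PM = 9 h 18 min; less 30 min break → 8 h 48 min
Total worked: 55 h 7 min = 3307 min.
Regular 40 h 0 min = 2400 min at €26.50/h; overtime 15 h 7 min = 907 min at €53.00/h.
Pay = (2400 × €26.50 + 907 × €53.00) ÷ 60 = €1861.18.

€1861.18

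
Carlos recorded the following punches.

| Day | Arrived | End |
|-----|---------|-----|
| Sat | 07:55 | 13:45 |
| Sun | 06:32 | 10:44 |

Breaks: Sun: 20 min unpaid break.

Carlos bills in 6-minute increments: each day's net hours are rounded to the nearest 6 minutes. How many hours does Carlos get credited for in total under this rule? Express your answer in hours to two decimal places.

Sat: 07:55–13:45 = 5 h 50 min → rounds to 5 h 48 min
Sun: 06:32–10:44 = 4 h 12 min − 20 min = 3 h 52 min → rounds to 3 h 54 min
Total credited: 9 h 42 min.

9.70 hours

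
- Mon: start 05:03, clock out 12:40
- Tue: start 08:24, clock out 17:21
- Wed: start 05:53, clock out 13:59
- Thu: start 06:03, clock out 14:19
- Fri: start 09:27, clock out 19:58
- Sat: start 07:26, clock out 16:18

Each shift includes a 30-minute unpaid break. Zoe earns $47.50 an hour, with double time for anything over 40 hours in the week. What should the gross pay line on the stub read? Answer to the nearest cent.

$2785.08

Mon: 05:03–12:40 = 7 h 37 min; less 30 min break → 7 h 7 min
Tue: 08:24–17:21 = 8 h 57 min; less 30 min break → 8 h 27 min
Wed: 05:53–13:59 = 8 h 6 min; less 30 min break → 7 h 36 min
Thu: 06:03–14:19 = 8 h 16 min; less 30 min break → 7 h 46 min
Fri: 09:27–19:58 = 10 h 31 min; less 30 min break → 10 h 1 min
Sat: 07:26–16:18 = 8 h 52 min; less 30 min break → 8 h 22 min
Total worked: 49 h 19 min = 2959 min.
Regular 40 h 0 min = 2400 min at $47.50/h; overtime 9 h 19 min = 559 min at $95.00/h.
Pay = (2400 × $47.50 + 559 × $95.00) ÷ 60 = $2785.08.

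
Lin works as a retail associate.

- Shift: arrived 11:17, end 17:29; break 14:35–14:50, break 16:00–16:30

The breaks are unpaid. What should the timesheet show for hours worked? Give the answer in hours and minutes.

5 h 27 min

Shift: 11:17–17:29 = 6 h 12 min; less 45 min break → 5 h 27 min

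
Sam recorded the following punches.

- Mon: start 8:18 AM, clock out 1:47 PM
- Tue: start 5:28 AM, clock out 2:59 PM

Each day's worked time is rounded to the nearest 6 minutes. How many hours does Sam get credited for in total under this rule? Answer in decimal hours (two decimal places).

Mon: 8:18 AM–1:47 PM = 5 h 29 min → rounds to 5 h 30 min
Tue: 5:28 AM–2:59 PM = 9 h 31 min → rounds to 9 h 30 min
Total credited: 15 h 0 min.

15.00 hours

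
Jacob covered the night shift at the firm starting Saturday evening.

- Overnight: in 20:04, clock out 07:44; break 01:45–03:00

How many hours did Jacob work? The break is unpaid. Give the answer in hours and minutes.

10 h 25 min

Overnight: 20:04 → midnight = 3 h 56 min; midnight → 07:44 = 7 h 44 min; span 11 h 40 min; less 75 min break → 10 h 25 min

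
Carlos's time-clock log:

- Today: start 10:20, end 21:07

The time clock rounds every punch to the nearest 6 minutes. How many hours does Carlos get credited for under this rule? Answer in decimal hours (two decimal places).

10.80 hours

Today: in 10:20→10:18, out 21:07→21:06; 10 h 48 min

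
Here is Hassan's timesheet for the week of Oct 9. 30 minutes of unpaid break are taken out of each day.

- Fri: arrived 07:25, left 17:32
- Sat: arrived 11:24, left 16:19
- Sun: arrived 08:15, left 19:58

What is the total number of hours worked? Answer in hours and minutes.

Fri: 07:25–17:32 = 10 h 7 min; less 30 min break → 9 h 37 min
Sat: 11:24–16:19 = 4 h 55 min; less 30 min break → 4 h 25 min
Sun: 08:15–19:58 = 11 h 43 min; less 30 min break → 11 h 13 min
Total: 9 h 37 min + 4 h 25 min + 11 h 13 min = 25 h 15 min.

25 h 15 min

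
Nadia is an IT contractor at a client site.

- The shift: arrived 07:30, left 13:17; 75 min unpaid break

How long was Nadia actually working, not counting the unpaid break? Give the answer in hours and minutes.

4 h 32 min

The shift: 07:30–13:17 = 5 h 47 min; less 75 min break → 4 h 32 min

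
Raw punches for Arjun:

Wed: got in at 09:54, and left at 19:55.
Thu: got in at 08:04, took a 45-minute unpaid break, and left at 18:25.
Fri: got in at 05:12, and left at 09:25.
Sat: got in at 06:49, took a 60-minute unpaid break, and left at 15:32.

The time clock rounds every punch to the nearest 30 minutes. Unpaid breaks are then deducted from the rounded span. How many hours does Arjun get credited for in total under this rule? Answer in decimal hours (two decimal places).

31.75 hours

Wed: in 09:54→10:00, out 19:55→20:00; 10 h 0 min
Thu: in 08:04→08:00, out 18:25→18:30; 10 h 30 min − 45 min = 9 h 45 min
Fri: in 05:12→05:00, out 09:25→09:30; 4 h 30 min
Sat: in 06:49→07:00, out 15:32→15:30; 8 h 30 min − 60 min = 7 h 30 min
Total credited: 31 h 45 min.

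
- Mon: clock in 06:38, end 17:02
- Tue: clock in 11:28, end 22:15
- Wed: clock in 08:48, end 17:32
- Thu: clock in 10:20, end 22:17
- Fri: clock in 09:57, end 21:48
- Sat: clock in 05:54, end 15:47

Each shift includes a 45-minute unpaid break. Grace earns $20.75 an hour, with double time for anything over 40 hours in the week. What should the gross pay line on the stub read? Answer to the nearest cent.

$1622.65

Mon: 06:38–17:02 = 10 h 24 min; less 45 min break → 9 h 39 min
Tue: 11:28–22:15 = 10 h 47 min; less 45 min break → 10 h 2 min
Wed: 08:48–17:32 = 8 h 44 min; less 45 min break → 7 h 59 min
Thu: 10:20–22:17 = 11 h 57 min; less 45 min break → 11 h 12 min
Fri: 09:57–21:48 = 11 h 51 min; less 45 min break → 11 h 6 min
Sat: 05:54–15:47 = 9 h 53 min; less 45 min break → 9 h 8 min
Total worked: 59 h 6 min = 3546 min.
Regular 40 h 0 min = 2400 min at $20.75/h; overtime 19 h 6 min = 1146 min at $41.50/h.
Pay = (2400 × $20.75 + 1146 × $41.50) ÷ 60 = $1622.65.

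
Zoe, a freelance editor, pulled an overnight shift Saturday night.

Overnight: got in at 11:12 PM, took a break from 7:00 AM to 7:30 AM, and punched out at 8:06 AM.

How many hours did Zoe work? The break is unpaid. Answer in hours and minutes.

8 h 24 min

Overnight: 11:12 PM → midnight = 0 h 48 min; midnight → 8:06 AM = 8 h 6 min; span 8 h 54 min; less 30 min break → 8 h 24 min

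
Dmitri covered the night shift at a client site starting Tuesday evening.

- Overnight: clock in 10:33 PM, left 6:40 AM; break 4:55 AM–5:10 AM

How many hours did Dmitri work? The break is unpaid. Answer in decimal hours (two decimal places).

7.87 hours

Overnight: 10:33 PM → midnight = 1 h 27 min; midnight → 6:40 AM = 6 h 40 min; span 8 h 7 min; less 15 min break → 7 h 52 min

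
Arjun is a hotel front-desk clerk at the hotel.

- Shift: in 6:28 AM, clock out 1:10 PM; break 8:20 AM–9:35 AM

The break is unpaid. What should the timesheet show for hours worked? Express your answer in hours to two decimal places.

Shift: 6:28 AM–1:10 PM = 6 h 42 min; less 75 min break → 5 h 27 min

5.45 hours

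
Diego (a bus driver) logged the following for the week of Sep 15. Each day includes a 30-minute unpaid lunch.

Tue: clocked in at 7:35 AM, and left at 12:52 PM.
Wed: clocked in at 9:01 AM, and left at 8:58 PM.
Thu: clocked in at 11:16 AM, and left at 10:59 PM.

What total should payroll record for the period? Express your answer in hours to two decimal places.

Tue: 7:35 AM–12:52 PM = 5 h 17 min; less 30 min break → 4 h 47 min
Wed: 9:01 AM–8:58 PM = 11 h 57 min; less 30 min break → 11 h 27 min
Thu: 11:16 AM–10:59 PM = 11 h 43 min; less 30 min break → 11 h 13 min
Total: 4 h 47 min + 11 h 27 min + 11 h 13 min = 27 h 27 min.

27.45 hours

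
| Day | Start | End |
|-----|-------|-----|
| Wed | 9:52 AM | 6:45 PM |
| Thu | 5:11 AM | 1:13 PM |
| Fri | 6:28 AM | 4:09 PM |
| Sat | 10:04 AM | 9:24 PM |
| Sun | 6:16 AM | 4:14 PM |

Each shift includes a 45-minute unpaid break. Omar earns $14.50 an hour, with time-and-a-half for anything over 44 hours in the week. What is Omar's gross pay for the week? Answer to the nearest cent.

Wed: 9:52 AM–6:45 PM = 8 h 53 min; less 45 min break → 8 h 8 min
Thu: 5:11 AM–1:13 PM = 8 h 2 min; less 45 min break → 7 h 17 min
Fri: 6:28 AM–4:09 PM = 9 h 41 min; less 45 min break → 8 h 56 min
Sat: 10:04 AM–9:24 PM = 11 h 20 min; less 45 min break → 10 h 35 min
Sun: 6:16 AM–4:14 PM = 9 h 58 min; less 45 min break → 9 h 13 min
Total worked: 44 h 9 min = 2649 min.
Regular 44 h 0 min = 2640 min at $14.50/h; overtime 0 h 9 min = 9 min at $21.75/h.
Pay = (2640 × $14.50 + 9 × $21.75) ÷ 60 = $641.26.

$641.26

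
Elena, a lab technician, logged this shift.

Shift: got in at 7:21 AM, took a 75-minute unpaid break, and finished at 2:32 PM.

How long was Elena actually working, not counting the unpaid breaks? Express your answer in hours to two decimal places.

Shift: 7:21 AM–2:32 PM = 7 h 11 min; less 75 min break → 5 h 56 min

5.93 hours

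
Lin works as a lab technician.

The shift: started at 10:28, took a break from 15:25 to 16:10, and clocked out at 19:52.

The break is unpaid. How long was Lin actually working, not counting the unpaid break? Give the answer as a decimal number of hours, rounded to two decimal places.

The shift: 10:28–19:52 = 9 h 24 min; less 45 min break → 8 h 39 min

8.65 hours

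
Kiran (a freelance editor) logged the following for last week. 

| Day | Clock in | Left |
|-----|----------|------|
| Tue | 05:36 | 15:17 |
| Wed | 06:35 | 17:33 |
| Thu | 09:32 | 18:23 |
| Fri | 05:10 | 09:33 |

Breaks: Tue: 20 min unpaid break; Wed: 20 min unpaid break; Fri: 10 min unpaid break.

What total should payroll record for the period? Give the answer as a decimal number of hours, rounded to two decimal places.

33.05 hours

Tue: 05:36–15:17 = 9 h 41 min; less 20 min break → 9 h 21 min
Wed: 06:35–17:33 = 10 h 58 min; less 20 min break → 10 h 38 min
Thu: 09:32–18:23 = 8 h 51 min
Fri: 05:10–09:33 = 4 h 23 min; less 10 min break → 4 h 13 min
Total: 9 h 21 min + 10 h 38 min + 8 h 51 min + 4 h 13 min = 33 h 3 min.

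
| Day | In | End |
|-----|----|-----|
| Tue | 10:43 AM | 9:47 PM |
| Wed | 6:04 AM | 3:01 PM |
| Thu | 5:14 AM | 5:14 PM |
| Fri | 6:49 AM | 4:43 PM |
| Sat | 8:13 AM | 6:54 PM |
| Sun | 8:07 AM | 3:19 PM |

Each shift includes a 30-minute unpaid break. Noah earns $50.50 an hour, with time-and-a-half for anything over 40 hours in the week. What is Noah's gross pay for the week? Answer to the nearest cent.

Tue: 10:43 AM–9:47 PM = 11 h 4 min; less 30 min break → 10 h 34 min
Wed: 6:04 AM–3:01 PM = 8 h 57 min; less 30 min break → 8 h 27 min
Thu: 5:14 AM–5:14 PM = 12 h 0 min; less 30 min break → 11 h 30 min
Fri: 6:49 AM–4:43 PM = 9 h 54 min; less 30 min break → 9 h 24 min
Sat: 8:13 AM–6:54 PM = 10 h 41 min; less 30 min break → 10 h 11 min
Sun: 8:07 AM–3:19 PM = 7 h 12 min; less 30 min break → 6 h 42 min
Total worked: 56 h 48 min = 3408 min.
Regular 40 h 0 min = 2400 min at $50.50/h; overtime 16 h 48 min = 1008 min at $75.75/h.
Pay = (2400 × $50.50 + 1008 × $75.75) ÷ 60 = $3292.60.

$3292.60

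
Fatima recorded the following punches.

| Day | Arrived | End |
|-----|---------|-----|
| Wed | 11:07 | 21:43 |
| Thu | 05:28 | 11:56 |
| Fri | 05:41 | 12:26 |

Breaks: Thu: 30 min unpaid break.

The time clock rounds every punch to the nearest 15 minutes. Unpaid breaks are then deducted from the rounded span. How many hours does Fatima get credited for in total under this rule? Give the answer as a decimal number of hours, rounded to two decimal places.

Wed: in 11:07→11:00, out 21:43→21:45; 10 h 45 min
Thu: in 05:28→05:30, out 11:56→12:00; 6 h 30 min − 30 min = 6 h 0 min
Fri: in 05:41→05:45, out 12:26→12:30; 6 h 45 min
Total credited: 23 h 30 min.

23.50 hours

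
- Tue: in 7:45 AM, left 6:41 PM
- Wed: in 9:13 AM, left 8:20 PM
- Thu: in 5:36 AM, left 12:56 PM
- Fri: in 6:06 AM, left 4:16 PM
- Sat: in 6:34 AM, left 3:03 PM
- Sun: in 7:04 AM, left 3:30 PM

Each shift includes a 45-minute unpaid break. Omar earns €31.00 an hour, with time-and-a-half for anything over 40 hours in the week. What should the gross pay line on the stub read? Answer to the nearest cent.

Tue: 7:45 AM–6:41 PM = 10 h 56 min; less 45 min break → 10 h 11 min
Wed: 9:13 AM–8:20 PM = 11 h 7 min; less 45 min break → 10 h 22 min
Thu: 5:36 AM–12:56 PM = 7 h 20 min; less 45 min break → 6 h 35 min
Fri: 6:06 AM–4:16 PM = 10 h 10 min; less 45 min break → 9 h 25 min
Sat: 6:34 AM–3:03 PM = 8 h 29 min; less 45 min break → 7 h 44 min
Sun: 7:04 AM–3:30 PM = 8 h 26 min; less 45 min break → 7 h 41 min
Total worked: 51 h 58 min = 3118 min.
Regular 40 h 0 min = 2400 min at €31.00/h; overtime 11 h 58 min = 718 min at €46.50/h.
Pay = (2400 × €31.00 + 718 × €46.50) ÷ 60 = €1796.45.

€1796.45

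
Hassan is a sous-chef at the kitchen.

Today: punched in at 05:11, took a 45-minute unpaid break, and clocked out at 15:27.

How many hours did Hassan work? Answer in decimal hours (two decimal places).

9.52 hours

Today: 05:11–15:27 = 10 h 16 min; less 45 min break → 9 h 31 min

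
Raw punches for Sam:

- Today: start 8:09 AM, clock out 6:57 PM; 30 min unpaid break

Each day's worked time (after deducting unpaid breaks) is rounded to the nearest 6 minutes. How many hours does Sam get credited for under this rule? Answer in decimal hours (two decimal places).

Today: 8:09 AM–6:57 PM = 10 h 48 min − 30 min = 10 h 18 min → rounds to 10 h 18 min

10.30 hours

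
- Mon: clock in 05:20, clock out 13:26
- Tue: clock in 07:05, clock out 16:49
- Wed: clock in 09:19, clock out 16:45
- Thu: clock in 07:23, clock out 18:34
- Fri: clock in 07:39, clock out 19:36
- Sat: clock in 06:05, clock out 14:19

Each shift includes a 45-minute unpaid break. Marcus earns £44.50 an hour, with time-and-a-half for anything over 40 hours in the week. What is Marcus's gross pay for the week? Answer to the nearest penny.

Mon: 05:20–13:26 = 8 h 6 min; less 45 min break → 7 h 21 min
Tue: 07:05–16:49 = 9 h 44 min; less 45 min break → 8 h 59 min
Wed: 09:19–16:45 = 7 h 26 min; less 45 min break → 6 h 41 min
Thu: 07:23–18:34 = 11 h 11 min; less 45 min break → 10 h 26 min
Fri: 07:39–19:36 = 11 h 57 min; less 45 min break → 11 h 12 min
Sat: 06:05–14:19 = 8 h 14 min; less 45 min break → 7 h 29 min
Total worked: 52 h 8 min = 3128 min.
Regular 40 h 0 min = 2400 min at £44.50/h; overtime 12 h 8 min = 728 min at £66.75/h.
Pay = (2400 × £44.50 + 728 × £66.75) ÷ 60 = £2589.90.

£2589.90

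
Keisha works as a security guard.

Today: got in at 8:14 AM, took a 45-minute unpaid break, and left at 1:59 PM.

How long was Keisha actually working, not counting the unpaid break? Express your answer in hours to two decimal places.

Today: 8:14 AM–1:59 PM = 5 h 45 min; less 45 min break → 5 h 0 min

5.00 hours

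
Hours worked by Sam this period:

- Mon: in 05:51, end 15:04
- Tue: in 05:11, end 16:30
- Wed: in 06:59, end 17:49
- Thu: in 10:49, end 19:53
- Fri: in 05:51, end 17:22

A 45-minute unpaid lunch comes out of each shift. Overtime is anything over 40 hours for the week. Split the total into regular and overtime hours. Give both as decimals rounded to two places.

Regular 40.00 hours, overtime 8.20 hours

Mon: 05:51–15:04 = 9 h 13 min; less 45 min break → 8 h 28 min
Tue: 05:11–16:30 = 11 h 19 min; less 45 min break → 10 h 34 min
Wed: 06:59–17:49 = 10 h 50 min; less 45 min break → 10 h 5 min
Thu: 10:49–19:53 = 9 h 4 min; less 45 min break → 8 h 19 min
Fri: 05:51–17:22 = 11 h 31 min; less 45 min break → 10 h 46 min
Total worked: 48 h 12 min = 48.20 h.
Threshold 40 h → overtime 8 h 12 min, regular 40 h 0 min.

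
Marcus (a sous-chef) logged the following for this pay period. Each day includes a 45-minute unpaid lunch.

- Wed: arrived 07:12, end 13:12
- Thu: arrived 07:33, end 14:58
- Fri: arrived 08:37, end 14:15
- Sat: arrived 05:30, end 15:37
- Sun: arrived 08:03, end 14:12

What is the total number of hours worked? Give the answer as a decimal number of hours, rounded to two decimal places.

Wed: 07:12–13:12 = 6 h 0 min; less 45 min break → 5 h 15 min
Thu: 07:33–14:58 = 7 h 25 min; less 45 min break → 6 h 40 min
Fri: 08:37–14:15 = 5 h 38 min; less 45 min break → 4 h 53 min
Sat: 05:30–15:37 = 10 h 7 min; less 45 min break → 9 h 22 min
Sun: 08:03–14:12 = 6 h 9 min; less 45 min break → 5 h 24 min
Total: 5 h 15 min + 6 h 40 min + 4 h 53 min + 9 h 22 min + 5 h 24 min = 31 h 34 min.

31.57 hours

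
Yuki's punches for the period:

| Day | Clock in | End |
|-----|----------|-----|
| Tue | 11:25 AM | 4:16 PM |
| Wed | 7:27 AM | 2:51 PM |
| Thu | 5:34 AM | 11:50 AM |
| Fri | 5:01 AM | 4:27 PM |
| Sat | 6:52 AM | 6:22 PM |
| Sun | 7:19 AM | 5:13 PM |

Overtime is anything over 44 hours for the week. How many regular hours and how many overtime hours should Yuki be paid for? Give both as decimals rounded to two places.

Tue: 11:25 AM–4:16 PM = 4 h 51 min
Wed: 7:27 AM–2:51 PM = 7 h 24 min
Thu: 5:34 AM–11:50 AM = 6 h 16 min
Fri: 5:01 AM–4:27 PM = 11 h 26 min
Sat: 6:52 AM–6:22 PM = 11 h 30 min
Sun: 7:19 AM–5:13 PM = 9 h 54 min
Total worked: 51 h 21 min = 51.35 h.
Threshold 44 h → overtime 7 h 21 min, regular 44 h 0 min.

Regular 44.00 hours, overtime 7.35 hours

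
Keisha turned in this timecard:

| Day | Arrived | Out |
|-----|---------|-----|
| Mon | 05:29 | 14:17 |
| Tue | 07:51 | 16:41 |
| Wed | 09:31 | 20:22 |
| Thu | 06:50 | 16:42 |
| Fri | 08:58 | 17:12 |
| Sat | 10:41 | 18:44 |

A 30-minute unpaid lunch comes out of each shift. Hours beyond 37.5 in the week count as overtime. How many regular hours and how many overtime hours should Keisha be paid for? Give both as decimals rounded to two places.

Regular 37.50 hours, overtime 14.13 hours

Mon: 05:29–14:17 = 8 h 48 min; less 30 min break → 8 h 18 min
Tue: 07:51–16:41 = 8 h 50 min; less 30 min break → 8 h 20 min
Wed: 09:31–20:22 = 10 h 51 min; less 30 min break → 10 h 21 min
Thu: 06:50–16:42 = 9 h 52 min; less 30 min break → 9 h 22 min
Fri: 08:58–17:12 = 8 h 14 min; less 30 min break → 7 h 44 min
Sat: 10:41–18:44 = 8 h 3 min; less 30 min break → 7 h 33 min
Total worked: 51 h 38 min = 51.63 h.
Threshold 37.5 h → overtime 14 h 8 min, regular 37 h 30 min.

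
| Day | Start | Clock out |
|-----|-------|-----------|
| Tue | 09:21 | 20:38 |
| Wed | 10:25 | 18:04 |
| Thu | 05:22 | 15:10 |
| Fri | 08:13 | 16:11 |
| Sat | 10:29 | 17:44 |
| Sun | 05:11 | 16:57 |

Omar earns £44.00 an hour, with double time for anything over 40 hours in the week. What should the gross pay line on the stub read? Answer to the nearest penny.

Tue: 09:21–20:38 = 11 h 17 min
Wed: 10:25–18:04 = 7 h 39 min
Thu: 05:22–15:10 = 9 h 48 min
Fri: 08:13–16:11 = 7 h 58 min
Sat: 10:29–17:44 = 7 h 15 min
Sun: 05:11–16:57 = 11 h 46 min
Total worked: 55 h 43 min = 3343 min.
Regular 40 h 0 min = 2400 min at £44.00/h; overtime 15 h 43 min = 943 min at £88.00/h.
Pay = (2400 × £44.00 + 943 × £88.00) ÷ 60 = £3143.07.

£3143.07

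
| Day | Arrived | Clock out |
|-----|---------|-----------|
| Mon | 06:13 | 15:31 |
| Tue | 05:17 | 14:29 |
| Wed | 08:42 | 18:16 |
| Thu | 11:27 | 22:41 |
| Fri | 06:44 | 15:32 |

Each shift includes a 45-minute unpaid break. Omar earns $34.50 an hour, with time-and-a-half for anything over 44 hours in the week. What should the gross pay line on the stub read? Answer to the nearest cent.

Mon: 06:13–15:31 = 9 h 18 min; less 45 min break → 8 h 33 min
Tue: 05:17–14:29 = 9 h 12 min; less 45 min break → 8 h 27 min
Wed: 08:42–18:16 = 9 h 34 min; less 45 min break → 8 h 49 min
Thu: 11:27–22:41 = 11 h 14 min; less 45 min break → 10 h 29 min
Fri: 06:44–15:32 = 8 h 48 min; less 45 min break → 8 h 3 min
Total worked: 44 h 21 min = 2661 min.
Regular 44 h 0 min = 2640 min at $34.50/h; overtime 0 h 21 min = 21 min at $51.75/h.
Pay = (2640 × $34.50 + 21 × $51.75) ÷ 60 = $1536.11.

$1536.11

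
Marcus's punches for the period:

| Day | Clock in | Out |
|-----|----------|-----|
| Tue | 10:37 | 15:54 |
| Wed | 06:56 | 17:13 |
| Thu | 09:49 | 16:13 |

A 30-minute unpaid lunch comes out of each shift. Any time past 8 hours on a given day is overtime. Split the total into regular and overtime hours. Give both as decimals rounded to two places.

Regular 18.68 hours, overtime 1.78 hours

Tue: 10:37–15:54 = 5 h 17 min; less 30 min break → 4 h 47 min
Wed: 06:56–17:13 = 10 h 17 min; less 30 min break → 9 h 47 min
Thu: 09:49–16:13 = 6 h 24 min; less 30 min break → 5 h 54 min
Tue reg 4 h 47 min / OT 0 h 0 min; Wed reg 8 h 0 min / OT 1 h 47 min; Thu reg 5 h 54 min / OT 0 h 0 min.
Totals: regular 18 h 41 min, overtime 1 h 47 min.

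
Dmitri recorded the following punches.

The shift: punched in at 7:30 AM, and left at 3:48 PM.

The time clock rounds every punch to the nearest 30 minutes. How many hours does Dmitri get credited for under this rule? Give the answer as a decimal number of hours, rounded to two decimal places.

The shift: in 7:30 AM→7:30 AM, out 3:48 PM→4:00 PM; 8 h 30 min

8.50 hours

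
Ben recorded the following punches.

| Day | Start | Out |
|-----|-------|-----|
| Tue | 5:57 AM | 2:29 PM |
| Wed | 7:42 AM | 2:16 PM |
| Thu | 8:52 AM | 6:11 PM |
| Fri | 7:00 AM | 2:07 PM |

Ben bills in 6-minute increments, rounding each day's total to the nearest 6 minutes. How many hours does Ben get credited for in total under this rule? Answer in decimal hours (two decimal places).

31.50 hours

Tue: 5:57 AM–2:29 PM = 8 h 32 min → rounds to 8 h 30 min
Wed: 7:42 AM–2:16 PM = 6 h 34 min → rounds to 6 h 36 min
Thu: 8:52 AM–6:11 PM = 9 h 19 min → rounds to 9 h 18 min
Fri: 7:00 AM–2:07 PM = 7 h 7 min → rounds to 7 h 6 min
Total credited: 31 h 30 min.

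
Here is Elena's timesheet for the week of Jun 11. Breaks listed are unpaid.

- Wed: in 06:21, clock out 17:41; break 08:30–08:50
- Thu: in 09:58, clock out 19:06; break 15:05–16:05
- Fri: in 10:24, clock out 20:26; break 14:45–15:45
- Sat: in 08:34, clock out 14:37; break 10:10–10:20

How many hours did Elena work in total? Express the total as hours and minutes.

34 h 3 min

Wed: 06:21–17:41 = 11 h 20 min; less 20 min break → 11 h 0 min
Thu: 09:58–19:06 = 9 h 8 min; less 60 min break → 8 h 8 min
Fri: 10:24–20:26 = 10 h 2 min; less 60 min break → 9 h 2 min
Sat: 08:34–14:37 = 6 h 3 min; less 10 min break → 5 h 53 min
Total: 11 h 0 min + 8 h 8 min + 9 h 2 min + 5 h 53 min = 34 h 3 min.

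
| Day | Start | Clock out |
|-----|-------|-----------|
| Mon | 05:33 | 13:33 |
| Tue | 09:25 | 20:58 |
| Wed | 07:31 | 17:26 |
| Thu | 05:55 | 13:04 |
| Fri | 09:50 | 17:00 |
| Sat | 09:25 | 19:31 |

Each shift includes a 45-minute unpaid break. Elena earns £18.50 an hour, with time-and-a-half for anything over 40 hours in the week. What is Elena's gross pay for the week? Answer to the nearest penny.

£1000.39

Mon: 05:33–13:33 = 8 h 0 min; less 45 min break → 7 h 15 min
Tue: 09:25–20:58 = 11 h 33 min; less 45 min break → 10 h 48 min
Wed: 07:31–17:26 = 9 h 55 min; less 45 min break → 9 h 10 min
Thu: 05:55–13:04 = 7 h 9 min; less 45 min break → 6 h 24 min
Fri: 09:50–17:00 = 7 h 10 min; less 45 min break → 6 h 25 min
Sat: 09:25–19:31 = 10 h 6 min; less 45 min break → 9 h 21 min
Total worked: 49 h 23 min = 2963 min.
Regular 40 h 0 min = 2400 min at £18.50/h; overtime 9 h 23 min = 563 min at £27.75/h.
Pay = (2400 × £18.50 + 563 × £27.75) ÷ 60 = £1000.39.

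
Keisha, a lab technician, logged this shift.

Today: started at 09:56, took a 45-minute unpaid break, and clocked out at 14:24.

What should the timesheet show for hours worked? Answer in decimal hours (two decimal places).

Today: 09:56–14:24 = 4 h 28 min; less 45 min break → 3 h 43 min

3.72 hours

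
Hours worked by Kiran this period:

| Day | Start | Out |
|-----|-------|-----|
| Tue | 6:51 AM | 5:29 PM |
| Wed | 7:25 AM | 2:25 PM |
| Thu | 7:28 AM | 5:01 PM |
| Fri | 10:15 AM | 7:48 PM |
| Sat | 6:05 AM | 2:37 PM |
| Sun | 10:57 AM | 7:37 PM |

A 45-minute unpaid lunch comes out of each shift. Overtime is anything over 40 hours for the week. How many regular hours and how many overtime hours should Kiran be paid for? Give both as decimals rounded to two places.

Tue: 6:51 AM–5:29 PM = 10 h 38 min; less 45 min break → 9 h 53 min
Wed: 7:25 AM–2:25 PM = 7 h 0 min; less 45 min break → 6 h 15 min
Thu: 7:28 AM–5:01 PM = 9 h 33 min; less 45 min break → 8 h 48 min
Fri: 10:15 AM–7:48 PM = 9 h 33 min; less 45 min break → 8 h 48 min
Sat: 6:05 AM–2:37 PM = 8 h 32 min; less 45 min break → 7 h 47 min
Sun: 10:57 AM–7:37 PM = 8 h 40 min; less 45 min break → 7 h 55 min
Total worked: 49 h 26 min = 49.43 h.
Threshold 40 h → overtime 9 h 26 min, regular 40 h 0 min.

Regular 40.00 hours, overtime 9.43 hours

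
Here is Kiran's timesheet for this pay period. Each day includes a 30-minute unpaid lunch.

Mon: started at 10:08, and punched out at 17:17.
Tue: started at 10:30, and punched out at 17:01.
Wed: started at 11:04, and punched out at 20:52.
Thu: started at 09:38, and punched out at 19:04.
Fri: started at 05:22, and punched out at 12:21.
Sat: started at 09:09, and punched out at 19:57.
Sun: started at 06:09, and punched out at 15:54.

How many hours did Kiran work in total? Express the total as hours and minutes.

56 h 56 min

Mon: 10:08–17:17 = 7 h 9 min; less 30 min break → 6 h 39 min
Tue: 10:30–17:01 = 6 h 31 min; less 30 min break → 6 h 1 min
Wed: 11:04–20:52 = 9 h 48 min; less 30 min break → 9 h 18 min
Thu: 09:38–19:04 = 9 h 26 min; less 30 min break → 8 h 56 min
Fri: 05:22–12:21 = 6 h 59 min; less 30 min break → 6 h 29 min
Sat: 09:09–19:57 = 10 h 48 min; less 30 min break → 10 h 18 min
Sun: 06:09–15:54 = 9 h 45 min; less 30 min break → 9 h 15 min
Total: 6 h 39 min + 6 h 1 min + 9 h 18 min + 8 h 56 min + 6 h 29 min + 10 h 18 min + 9 h 15 min = 56 h 56 min.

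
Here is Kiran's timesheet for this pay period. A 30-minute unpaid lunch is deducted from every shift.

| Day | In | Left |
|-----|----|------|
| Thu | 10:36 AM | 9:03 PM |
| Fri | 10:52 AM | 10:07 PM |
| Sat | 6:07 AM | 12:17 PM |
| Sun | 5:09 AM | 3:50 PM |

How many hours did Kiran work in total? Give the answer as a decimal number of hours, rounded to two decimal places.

36.55 hours

Thu: 10:36 AM–9:03 PM = 10 h 27 min; less 30 min break → 9 h 57 min
Fri: 10:52 AM–10:07 PM = 11 h 15 min; less 30 min break → 10 h 45 min
Sat: 6:07 AM–12:17 PM = 6 h 10 min; less 30 min break → 5 h 40 min
Sun: 5:09 AM–3:50 PM = 10 h 41 min; less 30 min break → 10 h 11 min
Total: 9 h 57 min + 10 h 45 min + 5 h 40 min + 10 h 11 min = 36 h 33 min.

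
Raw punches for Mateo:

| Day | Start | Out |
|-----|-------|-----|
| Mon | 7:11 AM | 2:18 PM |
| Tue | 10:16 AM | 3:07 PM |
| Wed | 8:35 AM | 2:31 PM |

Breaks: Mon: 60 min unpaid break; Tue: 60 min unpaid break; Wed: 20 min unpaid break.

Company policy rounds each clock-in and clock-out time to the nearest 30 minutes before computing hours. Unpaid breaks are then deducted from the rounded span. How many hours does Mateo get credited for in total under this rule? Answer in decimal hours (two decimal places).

15.67 hours

Mon: in 7:11 AM→7:00 AM, out 2:18 PM→2:30 PM; 7 h 30 min − 60 min = 6 h 30 min
Tue: in 10:16 AM→10:30 AM, out 3:07 PM→3:00 PM; 4 h 30 min − 60 min = 3 h 30 min
Wed: in 8:35 AM→8:30 AM, out 2:31 PM→2:30 PM; 6 h 0 min − 20 min = 5 h 40 min
Total credited: 15 h 40 min.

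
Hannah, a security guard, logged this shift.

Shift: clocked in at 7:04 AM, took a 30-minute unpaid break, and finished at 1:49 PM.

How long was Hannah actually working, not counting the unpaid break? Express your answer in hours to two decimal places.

Shift: 7:04 AM–1:49 PM = 6 h 45 min; less 30 min break → 6 h 15 min

6.25 hours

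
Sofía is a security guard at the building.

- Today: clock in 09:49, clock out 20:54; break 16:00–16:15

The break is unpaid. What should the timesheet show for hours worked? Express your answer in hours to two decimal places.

Today: 09:49–20:54 = 11 h 5 min; less 15 min break → 10 h 50 min

10.83 hours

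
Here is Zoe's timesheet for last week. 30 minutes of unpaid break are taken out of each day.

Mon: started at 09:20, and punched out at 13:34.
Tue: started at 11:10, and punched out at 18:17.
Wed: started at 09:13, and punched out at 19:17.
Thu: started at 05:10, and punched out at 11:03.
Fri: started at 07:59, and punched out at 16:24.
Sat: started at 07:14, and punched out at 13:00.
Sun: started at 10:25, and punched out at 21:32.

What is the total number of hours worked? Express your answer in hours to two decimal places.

49.10 hours

Mon: 09:20–13:34 = 4 h 14 min; less 30 min break → 3 h 44 min
Tue: 11:10–18:17 = 7 h 7 min; less 30 min break → 6 h 37 min
Wed: 09:13–19:17 = 10 h 4 min; less 30 min break → 9 h 34 min
Thu: 05:10–11:03 = 5 h 53 min; less 30 min break → 5 h 23 min
Fri: 07:59–16:24 = 8 h 25 min; less 30 min break → 7 h 55 min
Sat: 07:14–13:00 = 5 h 46 min; less 30 min break → 5 h 16 min
Sun: 10:25–21:32 = 11 h 7 min; less 30 min break → 10 h 37 min
Total: 3 h 44 min + 6 h 37 min + 9 h 34 min + 5 h 23 min + 7 h 55 min + 5 h 16 min + 10 h 37 min = 49 h 6 min.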